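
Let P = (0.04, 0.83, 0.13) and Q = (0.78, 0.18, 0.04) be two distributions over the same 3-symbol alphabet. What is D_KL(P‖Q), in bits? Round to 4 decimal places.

D(P‖Q) = Σ p·log₂(p/q).
  0.04·log₂(0.04/0.78) = -0.17142
  0.83·log₂(0.83/0.18) = 1.83024
  0.13·log₂(0.13/0.04) = 0.22106
D(P‖Q) = 1.8799 bits.

1.8799 bits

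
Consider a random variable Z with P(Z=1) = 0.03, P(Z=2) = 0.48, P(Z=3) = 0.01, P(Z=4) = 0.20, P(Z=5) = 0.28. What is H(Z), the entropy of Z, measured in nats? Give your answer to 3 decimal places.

H(Z) = −Σ p·ln p.
  −(0.03)·ln(0.03) = 0.1052
  −(0.48)·ln(0.48) = 0.3523
  −(0.01)·ln(0.01) = 0.0461
  −(0.20)·ln(0.20) = 0.3219
  −(0.28)·ln(0.28) = 0.3564
Sum: 0.1052 + 0.3523 + 0.0461 + 0.3219 + 0.3564 = 1.182 nats.

1.182 nats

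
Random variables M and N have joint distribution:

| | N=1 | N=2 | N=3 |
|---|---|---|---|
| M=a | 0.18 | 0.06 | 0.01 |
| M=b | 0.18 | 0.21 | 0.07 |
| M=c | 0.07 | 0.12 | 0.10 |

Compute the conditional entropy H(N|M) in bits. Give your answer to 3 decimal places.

1.377 bits

Marginals: p(M) = (0.2500, 0.4600, 0.2900), p(N) = (0.4300, 0.3900, 0.1800).
H(N|M) = Σ p(M) · H(N|M=·).
  M=a: p=0.2500, H(N|M=a) = 1.0211
  M=b: p=0.4600, H(N|M=b) = 1.4595
  M=c: p=0.2900, H(N|M=c) = 1.5514
Weighted sum = 1.377 bits.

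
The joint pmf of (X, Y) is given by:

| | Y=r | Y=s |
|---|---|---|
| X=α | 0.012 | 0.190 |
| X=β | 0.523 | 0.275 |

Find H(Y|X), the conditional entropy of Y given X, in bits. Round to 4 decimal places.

0.8071 bits

Chain rule: H(Y|X) = H(X,Y) − H(X).
Marginals: p(X) = (0.2020, 0.7980), p(Y) = (0.5350, 0.4650).
H(X,Y) = 1.5330 bits; H(X) = 0.7259 bits.
H(Y|X) = 1.5330 − 0.7259 = 0.8071 bits.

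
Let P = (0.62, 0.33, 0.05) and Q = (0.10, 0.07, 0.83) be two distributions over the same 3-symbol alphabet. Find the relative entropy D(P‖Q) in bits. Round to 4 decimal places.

2.1676 bits

D(P‖Q) = Σ p·log₂(p/q).
  0.62·log₂(0.62/0.10) = 1.63201
  0.33·log₂(0.33/0.07) = 0.73822
  0.05·log₂(0.05/0.83) = -0.20266
D(P‖Q) = 2.1676 bits.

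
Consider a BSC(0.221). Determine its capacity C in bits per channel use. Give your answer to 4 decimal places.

Binary symmetric channel: C = 1 − h₂(ε) where h₂ is the binary entropy function.
h₂(0.221) = −0.221·log₂0.221 − 0.779·log₂0.779 = 0.7620.
C = 1 − 0.7620 = 0.2380 bits per channel use.

0.2380 bits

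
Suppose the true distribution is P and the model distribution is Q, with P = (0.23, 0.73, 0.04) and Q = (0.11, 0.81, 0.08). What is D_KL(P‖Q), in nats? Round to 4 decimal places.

D(P‖Q) = Σ p·ln(p/q).
  0.23·ln(0.23/0.11) = 0.16965
  0.73·ln(0.73/0.81) = -0.07591
  0.04·ln(0.04/0.08) = -0.02773
D(P‖Q) = 0.0660 nats.

0.0660 nats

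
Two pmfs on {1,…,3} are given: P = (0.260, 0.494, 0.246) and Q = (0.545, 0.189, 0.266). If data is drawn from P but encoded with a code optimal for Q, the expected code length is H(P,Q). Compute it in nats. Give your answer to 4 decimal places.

H(P,Q) = −Σ p·ln q.
  −0.260·ln(0.545) = 0.15781
  −0.494·ln(0.189) = 0.82301
  −0.246·ln(0.266) = 0.32577
H(P,Q) = 1.3066 nats.

1.3066 nats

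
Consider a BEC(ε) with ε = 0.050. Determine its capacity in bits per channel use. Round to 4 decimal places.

Binary erasure channel: capacity C = 1 − ε.
C = 1 − 0.050 = 0.9500 bits per channel use.

0.9500 bits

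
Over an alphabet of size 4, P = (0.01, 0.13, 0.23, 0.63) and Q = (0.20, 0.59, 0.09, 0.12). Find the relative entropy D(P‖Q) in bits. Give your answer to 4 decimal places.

1.4916 bits

D(P‖Q) = Σ p·log₂(p/q).
  0.01·log₂(0.01/0.20) = -0.04322
  0.13·log₂(0.13/0.59) = -0.28369
  0.23·log₂(0.23/0.09) = 0.31134
  0.63·log₂(0.63/0.12) = 1.50716
D(P‖Q) = 1.4916 bits.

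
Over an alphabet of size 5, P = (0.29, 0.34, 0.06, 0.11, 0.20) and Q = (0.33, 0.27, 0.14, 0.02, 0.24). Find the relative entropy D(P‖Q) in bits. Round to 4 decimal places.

D(P‖Q) = Σ p·log₂(p/q).
  0.29·log₂(0.29/0.33) = -0.05406
  0.34·log₂(0.34/0.27) = 0.11308
  0.06·log₂(0.06/0.14) = -0.07334
  0.11·log₂(0.11/0.02) = 0.27054
  0.20·log₂(0.20/0.24) = -0.05261
D(P‖Q) = 0.2036 bits.

0.2036 bits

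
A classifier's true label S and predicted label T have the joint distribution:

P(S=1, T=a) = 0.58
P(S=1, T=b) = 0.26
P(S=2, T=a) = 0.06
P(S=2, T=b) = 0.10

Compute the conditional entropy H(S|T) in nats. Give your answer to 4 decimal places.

Chain rule: H(S|T) = H(S,T) − H(T).
Marginals: p(S) = (0.8400, 0.1600), p(T) = (0.6400, 0.3600).
H(S,T) = 1.0652 nats; H(T) = 0.6534 nats.
H(S|T) = 1.0652 − 0.6534 = 0.4118 nats.

0.4118 nats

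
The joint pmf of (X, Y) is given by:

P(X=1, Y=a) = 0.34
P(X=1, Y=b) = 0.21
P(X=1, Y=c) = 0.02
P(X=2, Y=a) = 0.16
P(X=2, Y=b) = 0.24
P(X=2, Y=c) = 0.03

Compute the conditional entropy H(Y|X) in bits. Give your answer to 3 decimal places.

Chain rule: H(Y|X) = H(X,Y) − H(X).
Marginals: p(X) = (0.5700, 0.4300), p(Y) = (0.5000, 0.4500, 0.0500).
H(X,Y) = 2.1838 bits; H(X) = 0.9858 bits.
H(Y|X) = 2.1838 − 0.9858 = 1.198 bits.

1.198 bits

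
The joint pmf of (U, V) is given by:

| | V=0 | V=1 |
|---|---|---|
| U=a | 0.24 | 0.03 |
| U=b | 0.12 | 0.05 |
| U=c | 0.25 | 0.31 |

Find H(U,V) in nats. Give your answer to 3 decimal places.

H(U,V) = −Σ p(x,y)·ln p(x,y) over all 6 cells.
  cell (a,0): −0.24·ln0.24 = 0.3425
  cell (a,1): −0.03·ln0.03 = 0.1052
  cell (b,0): −0.12·ln0.12 = 0.2544
  cell (b,1): −0.05·ln0.05 = 0.1498
  cell (c,0): −0.25·ln0.25 = 0.3466
  cell (c,1): −0.31·ln0.31 = 0.3631
Sum = 1.562 nats.

1.562 nats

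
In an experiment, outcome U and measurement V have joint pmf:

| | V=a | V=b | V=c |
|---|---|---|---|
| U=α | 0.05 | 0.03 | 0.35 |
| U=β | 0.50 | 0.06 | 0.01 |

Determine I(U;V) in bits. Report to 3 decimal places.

Marginals: p(U) = (0.4300, 0.5700), p(V) = (0.5500, 0.0900, 0.3600).
I(U;V) = H(U) + H(V) − H(U,V).
H(U) = 0.9858, H(V) = 1.3176, H(U,V) = 1.7079.
I(U;V) = 0.9858 + 1.3176 − 1.7079 = 0.596 bits.

0.596 bits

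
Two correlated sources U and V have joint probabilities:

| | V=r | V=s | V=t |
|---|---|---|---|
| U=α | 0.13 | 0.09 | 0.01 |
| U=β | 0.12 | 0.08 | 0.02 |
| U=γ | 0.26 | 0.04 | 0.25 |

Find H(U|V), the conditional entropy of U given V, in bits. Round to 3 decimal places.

1.242 bits

Chain rule: H(U|V) = H(U,V) − H(V).
Marginals: p(U) = (0.2300, 0.2200, 0.5500), p(V) = (0.5100, 0.2100, 0.2800).
H(U,V) = 2.7242 bits; H(V) = 1.4825 bits.
H(U|V) = 2.7242 − 1.4825 = 1.242 bits.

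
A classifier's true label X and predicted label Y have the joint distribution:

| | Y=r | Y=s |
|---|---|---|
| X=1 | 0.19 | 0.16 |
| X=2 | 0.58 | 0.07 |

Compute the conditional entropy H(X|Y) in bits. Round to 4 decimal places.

0.8246 bits

Marginals: p(X) = (0.3500, 0.6500), p(Y) = (0.7700, 0.2300).
H(X|Y) = Σ p(Y) · H(X|Y=·).
  Y=r: p=0.7700, H(X|Y=r) = 0.8061
  Y=s: p=0.2300, H(X|Y=s) = 0.8865
Weighted sum = 0.8246 bits.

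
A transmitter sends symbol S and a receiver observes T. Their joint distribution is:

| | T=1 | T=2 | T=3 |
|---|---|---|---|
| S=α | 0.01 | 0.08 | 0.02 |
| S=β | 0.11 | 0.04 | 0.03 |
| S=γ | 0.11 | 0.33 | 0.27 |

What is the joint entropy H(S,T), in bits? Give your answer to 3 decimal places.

H(S,T) = −Σ p(x,y)·log₂ p(x,y) over all 9 cells.
  cell (α,1): −0.01·log₂0.01 = 0.0664
  cell (α,2): −0.08·log₂0.08 = 0.2915
  cell (α,3): −0.02·log₂0.02 = 0.1129
  cell (β,1): −0.11·log₂0.11 = 0.3503
  cell (β,2): −0.04·log₂0.04 = 0.1858
  cell (β,3): −0.03·log₂0.03 = 0.1518
  cell (γ,1): −0.11·log₂0.11 = 0.3503
  cell (γ,2): −0.33·log₂0.33 = 0.5278
  cell (γ,3): −0.27·log₂0.27 = 0.5100
Sum = 2.547 bits.

2.547 bits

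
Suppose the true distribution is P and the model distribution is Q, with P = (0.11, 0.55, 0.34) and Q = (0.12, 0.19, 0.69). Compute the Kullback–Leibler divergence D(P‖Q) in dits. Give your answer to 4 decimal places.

D(P‖Q) = Σ p·log₁₀(p/q).
  0.11·log₁₀(0.11/0.12) = -0.00416
  0.55·log₁₀(0.55/0.19) = 0.25388
  0.34·log₁₀(0.34/0.69) = -0.10451
D(P‖Q) = 0.1452 dits.

0.1452 dits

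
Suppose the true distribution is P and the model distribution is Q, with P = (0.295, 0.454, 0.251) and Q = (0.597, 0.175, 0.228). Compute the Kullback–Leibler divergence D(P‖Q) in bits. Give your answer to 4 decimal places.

0.3592 bits

D(P‖Q) = Σ p·log₂(p/q).
  0.295·log₂(0.295/0.597) = -0.30002
  0.454·log₂(0.454/0.175) = 0.62440
  0.251·log₂(0.251/0.228) = 0.03480
D(P‖Q) = 0.3592 bits.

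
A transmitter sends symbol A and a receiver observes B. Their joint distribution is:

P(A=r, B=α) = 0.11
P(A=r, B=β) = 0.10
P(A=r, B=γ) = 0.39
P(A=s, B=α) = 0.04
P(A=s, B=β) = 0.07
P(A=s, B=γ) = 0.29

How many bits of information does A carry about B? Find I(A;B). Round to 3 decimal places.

Marginals: p(A) = (0.6000, 0.4000), p(B) = (0.1500, 0.1700, 0.6800).
I(A;B) = Σ p(x,y)·log₂[p(x,y)/(p(x)p(y))].
  (r,α): 0.11·log₂(1.2222) = 0.0318
  (r,β): 0.10·log₂(0.9804) = -0.0029
  (r,γ): 0.39·log₂(0.9559) = -0.0254
  (s,α): 0.04·log₂(0.6667) = -0.0234
  (s,β): 0.07·log₂(1.0294) = 0.0029
  (s,γ): 0.29·log₂(1.0662) = 0.0268
Sum = 0.010 bits.

0.010 bits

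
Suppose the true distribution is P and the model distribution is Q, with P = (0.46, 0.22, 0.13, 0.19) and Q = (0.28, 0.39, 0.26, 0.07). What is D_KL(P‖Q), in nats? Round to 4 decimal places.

D(P‖Q) = Σ p·ln(p/q).
  0.46·ln(0.46/0.28) = 0.22836
  0.22·ln(0.22/0.39) = -0.12595
  0.13·ln(0.13/0.26) = -0.09011
  0.19·ln(0.19/0.07) = 0.18972
D(P‖Q) = 0.2020 nats.

0.2020 nats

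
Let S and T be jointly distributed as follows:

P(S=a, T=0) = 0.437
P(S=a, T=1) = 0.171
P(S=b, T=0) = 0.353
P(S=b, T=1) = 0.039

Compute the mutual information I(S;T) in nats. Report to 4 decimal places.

Marginals: p(S) = (0.6080, 0.3920), p(T) = (0.7900, 0.2100).
I(S;T) = Σ p(x,y)·ln[p(x,y)/(p(x)p(y))].
  (a,0): 0.437·ln(0.9098) = -0.04130
  (a,1): 0.171·ln(1.3393) = 0.04996
  (b,0): 0.353·ln(1.1399) = 0.04622
  (b,1): 0.039·ln(0.4738) = -0.02914
Sum = 0.0257 nats.

0.0257 nats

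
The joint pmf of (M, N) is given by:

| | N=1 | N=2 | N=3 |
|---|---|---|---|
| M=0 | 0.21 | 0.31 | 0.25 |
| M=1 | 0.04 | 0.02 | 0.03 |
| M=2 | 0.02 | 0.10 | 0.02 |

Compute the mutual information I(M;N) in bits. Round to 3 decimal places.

0.050 bits

Marginals: p(M) = (0.7700, 0.0900, 0.1400), p(N) = (0.2700, 0.4300, 0.3000).
I(M;N) = Σ p(x,y)·log₂[p(x,y)/(p(x)p(y))].
  (0,1): 0.21·log₂(1.0101) = 0.0030
  (0,2): 0.31·log₂(0.9363) = -0.0294
  (0,3): 0.25·log₂(1.0823) = 0.0285
  (1,1): 0.04·log₂(1.6461) = 0.0288
  (1,2): 0.02·log₂(0.5168) = -0.0190
  (1,3): 0.03·log₂(1.1111) = 0.0046
  (2,1): 0.02·log₂(0.5291) = -0.0184
  (2,2): 0.10·log₂(1.6611) = 0.0732
  (2,3): 0.02·log₂(0.4762) = -0.0214
Sum = 0.050 bits.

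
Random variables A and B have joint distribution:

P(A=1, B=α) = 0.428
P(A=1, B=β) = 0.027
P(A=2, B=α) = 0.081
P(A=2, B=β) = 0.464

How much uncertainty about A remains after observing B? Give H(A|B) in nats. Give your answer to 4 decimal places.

Marginals: p(A) = (0.4550, 0.5450), p(B) = (0.5090, 0.4910).
H(A|B) = Σ p(B) · H(A|B=·).
  B=α: p=0.5090, H(A|B=α) = 0.4382
  B=β: p=0.4910, H(A|B=β) = 0.2130
Weighted sum = 0.3276 nats.

0.3276 nats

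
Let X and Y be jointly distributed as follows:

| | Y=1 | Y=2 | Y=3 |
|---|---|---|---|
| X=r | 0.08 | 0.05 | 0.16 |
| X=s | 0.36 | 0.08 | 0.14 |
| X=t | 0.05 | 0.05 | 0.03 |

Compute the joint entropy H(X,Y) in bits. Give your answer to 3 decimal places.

H(X,Y) = −Σ p(x,y)·log₂ p(x,y) over all 9 cells.
  cell (r,1): −0.08·log₂0.08 = 0.2915
  cell (r,2): −0.05·log₂0.05 = 0.2161
  cell (r,3): −0.16·log₂0.16 = 0.4230
  cell (s,1): −0.36·log₂0.36 = 0.5306
  cell (s,2): −0.08·log₂0.08 = 0.2915
  cell (s,3): −0.14·log₂0.14 = 0.3971
  cell (t,1): −0.05·log₂0.05 = 0.2161
  cell (t,2): −0.05·log₂0.05 = 0.2161
  cell (t,3): −0.03·log₂0.03 = 0.1518
Sum = 2.734 bits.

2.734 bits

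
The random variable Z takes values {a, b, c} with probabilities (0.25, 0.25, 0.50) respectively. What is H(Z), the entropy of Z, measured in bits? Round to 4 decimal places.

1.5000 bits

H(Z) = −Σ p·log₂ p.
  −(0.25)·log₂(0.25) = 0.50000
  −(0.25)·log₂(0.25) = 0.50000
  −(0.50)·log₂(0.50) = 0.50000
Sum: 0.50000 + 0.50000 + 0.50000 = 1.5000 bits.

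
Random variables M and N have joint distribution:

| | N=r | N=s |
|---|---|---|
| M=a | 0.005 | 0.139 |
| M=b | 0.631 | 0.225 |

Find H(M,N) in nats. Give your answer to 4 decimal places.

H(M,N) = −Σ p(x,y)·ln p(x,y) over all 4 cells.
  cell (a,r): −0.005·ln0.005 = 0.02649
  cell (a,s): −0.139·ln0.139 = 0.27429
  cell (b,r): −0.631·ln0.631 = 0.29054
  cell (b,s): −0.225·ln0.225 = 0.33562
Sum = 0.9269 nats.

0.9269 nats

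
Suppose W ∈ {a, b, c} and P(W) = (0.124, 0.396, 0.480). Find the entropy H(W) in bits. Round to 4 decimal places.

1.4109 bits

H(W) = −Σ p·log₂ p.
  −(0.124)·log₂(0.124) = 0.37344
  −(0.396)·log₂(0.396) = 0.52923
  −(0.480)·log₂(0.480) = 0.50827
Sum: 0.37344 + 0.52923 + 0.50827 = 1.4109 bits.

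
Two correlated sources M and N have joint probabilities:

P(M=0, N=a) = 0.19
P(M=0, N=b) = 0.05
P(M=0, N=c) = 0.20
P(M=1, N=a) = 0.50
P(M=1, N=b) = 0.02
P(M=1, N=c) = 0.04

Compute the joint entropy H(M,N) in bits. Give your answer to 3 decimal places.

H(M,N) = −Σ p(x,y)·log₂ p(x,y) over all 6 cells.
  cell (0,a): −0.19·log₂0.19 = 0.4552
  cell (0,b): −0.05·log₂0.05 = 0.2161
  cell (0,c): −0.20·log₂0.20 = 0.4644
  cell (1,a): −0.50·log₂0.50 = 0.5000
  cell (1,b): −0.02·log₂0.02 = 0.1129
  cell (1,c): −0.04·log₂0.04 = 0.1858
Sum = 1.934 bits.

1.934 bits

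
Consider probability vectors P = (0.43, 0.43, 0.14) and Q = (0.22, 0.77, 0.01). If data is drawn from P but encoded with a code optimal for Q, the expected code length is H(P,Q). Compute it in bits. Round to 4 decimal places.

H(P,Q) = −Σ p·log₂ q.
  −0.43·log₂(0.22) = 0.93930
  −0.43·log₂(0.77) = 0.16214
  −0.14·log₂(0.01) = 0.93014
H(P,Q) = 2.0316 bits.

2.0316 bits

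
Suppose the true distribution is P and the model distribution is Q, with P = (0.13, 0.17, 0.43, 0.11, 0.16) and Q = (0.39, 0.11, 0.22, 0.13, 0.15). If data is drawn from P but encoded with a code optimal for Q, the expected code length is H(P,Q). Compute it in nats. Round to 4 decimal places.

H(P,Q) = −Σ p·ln q.
  −0.13·ln(0.39) = 0.12241
  −0.17·ln(0.11) = 0.37524
  −0.43·ln(0.22) = 0.65107
  −0.11·ln(0.13) = 0.22442
  −0.16·ln(0.15) = 0.30354
H(P,Q) = 1.6767 nats.

1.6767 nats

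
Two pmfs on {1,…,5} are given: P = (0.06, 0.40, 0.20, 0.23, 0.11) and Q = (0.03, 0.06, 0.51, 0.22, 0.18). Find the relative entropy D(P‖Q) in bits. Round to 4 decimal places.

D(P‖Q) = Σ p·log₂(p/q).
  0.06·log₂(0.06/0.03) = 0.06000
  0.40·log₂(0.40/0.06) = 1.09479
  0.20·log₂(0.20/0.51) = -0.27010
  0.23·log₂(0.23/0.22) = 0.01475
  0.11·log₂(0.11/0.18) = -0.07815
D(P‖Q) = 0.8213 bits.

0.8213 bits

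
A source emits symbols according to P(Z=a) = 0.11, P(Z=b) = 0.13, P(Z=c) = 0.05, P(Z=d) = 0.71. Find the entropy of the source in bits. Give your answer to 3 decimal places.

H(Z) = −Σ p·log₂ p.
  −(0.11)·log₂(0.11) = 0.3503
  −(0.13)·log₂(0.13) = 0.3826
  −(0.05)·log₂(0.05) = 0.2161
  −(0.71)·log₂(0.71) = 0.3508
Sum: 0.3503 + 0.3826 + 0.2161 + 0.3508 = 1.300 bits.

1.300 bits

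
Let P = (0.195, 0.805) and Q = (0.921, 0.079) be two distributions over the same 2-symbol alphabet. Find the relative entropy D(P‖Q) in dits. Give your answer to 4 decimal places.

0.6801 dits

D(P‖Q) = Σ p·log₁₀(p/q).
  0.195·log₁₀(0.195/0.921) = -0.13147
  0.805·log₁₀(0.805/0.079) = 0.81158
D(P‖Q) = 0.6801 dits.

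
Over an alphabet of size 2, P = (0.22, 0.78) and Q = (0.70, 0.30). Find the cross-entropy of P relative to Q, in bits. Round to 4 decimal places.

1.4680 bits

H(P,Q) = −Σ p·log₂ q.
  −0.22·log₂(0.70) = 0.11321
  −0.78·log₂(0.30) = 1.35483
H(P,Q) = 1.4680 bits.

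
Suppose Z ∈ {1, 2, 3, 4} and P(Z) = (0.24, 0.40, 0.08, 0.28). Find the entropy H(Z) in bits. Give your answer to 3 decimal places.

1.829 bits

H(Z) = −Σ p·log₂ p.
  −(0.24)·log₂(0.24) = 0.4941
  −(0.40)·log₂(0.40) = 0.5288
  −(0.08)·log₂(0.08) = 0.2915
  −(0.28)·log₂(0.28) = 0.5142
Sum: 0.4941 + 0.5288 + 0.2915 + 0.5142 = 1.829 bits.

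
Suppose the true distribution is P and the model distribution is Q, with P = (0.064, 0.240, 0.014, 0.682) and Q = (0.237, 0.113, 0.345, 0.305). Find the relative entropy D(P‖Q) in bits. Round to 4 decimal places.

D(P‖Q) = Σ p·log₂(p/q).
  0.064·log₂(0.064/0.237) = -0.12088
  0.240·log₂(0.240/0.113) = 0.26081
  0.014·log₂(0.014/0.345) = -0.06472
  0.682·log₂(0.682/0.305) = 0.79178
D(P‖Q) = 0.8670 bits.

0.8670 bits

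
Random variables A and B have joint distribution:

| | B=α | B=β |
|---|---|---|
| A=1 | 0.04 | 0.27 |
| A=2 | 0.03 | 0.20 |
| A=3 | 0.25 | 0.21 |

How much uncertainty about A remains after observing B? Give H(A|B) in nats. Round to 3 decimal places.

Chain rule: H(A|B) = H(A,B) − H(B).
Marginals: p(A) = (0.3100, 0.2300, 0.4600), p(B) = (0.3200, 0.6800).
H(A,B) = 1.5837 nats; H(B) = 0.6269 nats.
H(A|B) = 1.5837 − 0.6269 = 0.957 nats.

0.957 nats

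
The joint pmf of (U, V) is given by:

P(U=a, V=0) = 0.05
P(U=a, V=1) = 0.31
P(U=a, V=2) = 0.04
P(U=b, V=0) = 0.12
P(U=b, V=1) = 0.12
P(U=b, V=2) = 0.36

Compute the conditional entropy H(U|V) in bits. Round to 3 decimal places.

Chain rule: H(U|V) = H(U,V) − H(V).
Marginals: p(U) = (0.4000, 0.6000), p(V) = (0.1700, 0.4300, 0.4000).
H(U,V) = 2.1904 bits; H(V) = 1.4869 bits.
H(U|V) = 2.1904 − 1.4869 = 0.703 bits.

0.703 bits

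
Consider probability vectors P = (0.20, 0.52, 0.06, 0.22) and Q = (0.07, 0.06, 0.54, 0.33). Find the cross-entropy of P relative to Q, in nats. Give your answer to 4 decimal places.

2.2757 nats

H(P,Q) = −Σ p·ln q.
  −0.20·ln(0.07) = 0.53185
  −0.52·ln(0.06) = 1.46297
  −0.06·ln(0.54) = 0.03697
  −0.22·ln(0.33) = 0.24391
H(P,Q) = 2.2757 nats.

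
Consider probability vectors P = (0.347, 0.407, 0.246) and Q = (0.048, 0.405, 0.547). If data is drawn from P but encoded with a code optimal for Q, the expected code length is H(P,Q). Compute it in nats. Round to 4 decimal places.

1.5700 nats

H(P,Q) = −Σ p·ln q.
  −0.347·ln(0.048) = 1.05368
  −0.407·ln(0.405) = 0.36787
  −0.246·ln(0.547) = 0.14841
H(P,Q) = 1.5700 nats.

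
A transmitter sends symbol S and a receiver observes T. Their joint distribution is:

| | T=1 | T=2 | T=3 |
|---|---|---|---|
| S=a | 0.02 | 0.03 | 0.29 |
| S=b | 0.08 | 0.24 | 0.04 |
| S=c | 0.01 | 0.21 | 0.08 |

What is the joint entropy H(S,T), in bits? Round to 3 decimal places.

2.585 bits

H(S,T) = −Σ p(x,y)·log₂ p(x,y) over all 9 cells.
  cell (a,1): −0.02·log₂0.02 = 0.1129
  cell (a,2): −0.03·log₂0.03 = 0.1518
  cell (a,3): −0.29·log₂0.29 = 0.5179
  cell (b,1): −0.08·log₂0.08 = 0.2915
  cell (b,2): −0.24·log₂0.24 = 0.4941
  cell (b,3): −0.04·log₂0.04 = 0.1858
  cell (c,1): −0.01·log₂0.01 = 0.0664
  cell (c,2): −0.21·log₂0.21 = 0.4728
  cell (c,3): −0.08·log₂0.08 = 0.2915
Sum = 2.585 bits.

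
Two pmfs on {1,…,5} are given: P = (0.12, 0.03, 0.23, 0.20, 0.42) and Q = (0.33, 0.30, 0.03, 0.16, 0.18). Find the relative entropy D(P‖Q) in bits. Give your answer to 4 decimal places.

0.9789 bits

D(P‖Q) = Σ p·log₂(p/q).
  0.12·log₂(0.12/0.33) = -0.17513
  0.03·log₂(0.03/0.30) = -0.09966
  0.23·log₂(0.23/0.03) = 0.67588
  0.20·log₂(0.20/0.16) = 0.06439
  0.42·log₂(0.42/0.18) = 0.51340
D(P‖Q) = 0.9789 bits.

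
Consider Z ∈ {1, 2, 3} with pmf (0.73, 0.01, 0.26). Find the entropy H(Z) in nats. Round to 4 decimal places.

H(Z) = −Σ p·ln p.
  −(0.73)·ln(0.73) = 0.22974
  −(0.01)·ln(0.01) = 0.04605
  −(0.26)·ln(0.26) = 0.35024
Sum: 0.22974 + 0.04605 + 0.35024 = 0.6260 nats.

0.6260 nats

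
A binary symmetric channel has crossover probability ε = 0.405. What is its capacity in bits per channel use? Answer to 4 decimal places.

0.0262 bits

Binary symmetric channel: C = 1 − h₂(ε) where h₂ is the binary entropy function.
h₂(0.405) = −0.405·log₂0.405 − 0.595·log₂0.595 = 0.9738.
C = 1 − 0.9738 = 0.0262 bits per channel use.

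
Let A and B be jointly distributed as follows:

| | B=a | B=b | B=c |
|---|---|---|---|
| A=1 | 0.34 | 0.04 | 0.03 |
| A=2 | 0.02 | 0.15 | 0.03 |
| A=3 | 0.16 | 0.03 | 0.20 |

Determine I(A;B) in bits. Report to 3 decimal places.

0.417 bits

Marginals: p(A) = (0.4100, 0.2000, 0.3900), p(B) = (0.5200, 0.2200, 0.2600).
I(A;B) = Σ p(x,y)·log₂[p(x,y)/(p(x)p(y))].
  (1,a): 0.34·log₂(1.5947) = 0.2289
  (1,b): 0.04·log₂(0.4435) = -0.0469
  (1,c): 0.03·log₂(0.2814) = -0.0549
  (2,a): 0.02·log₂(0.1923) = -0.0476
  (2,b): 0.15·log₂(3.4091) = 0.2654
  (2,c): 0.03·log₂(0.5769) = -0.0238
  (3,a): 0.16·log₂(0.7890) = -0.0547
  (3,b): 0.03·log₂(0.3497) = -0.0455
  (3,c): 0.20·log₂(1.9724) = 0.1960
Sum = 0.417 bits.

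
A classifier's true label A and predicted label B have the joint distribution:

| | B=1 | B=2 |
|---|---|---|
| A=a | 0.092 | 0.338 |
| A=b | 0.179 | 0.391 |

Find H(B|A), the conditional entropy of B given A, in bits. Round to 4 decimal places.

Marginals: p(A) = (0.4300, 0.5700), p(B) = (0.2710, 0.7290).
H(B|A) = Σ p(A) · H(B|A=·).
  A=a: p=0.4300, H(B|A=a) = 0.7490
  A=b: p=0.5700, H(B|A=b) = 0.8978
Weighted sum = 0.8338 bits.

0.8338 bits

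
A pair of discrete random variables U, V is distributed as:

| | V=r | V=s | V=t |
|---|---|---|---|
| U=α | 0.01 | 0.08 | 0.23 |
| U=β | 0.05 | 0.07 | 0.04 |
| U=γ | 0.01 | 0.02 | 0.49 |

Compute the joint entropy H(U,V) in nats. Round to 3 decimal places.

1.525 nats

H(U,V) = −Σ p(x,y)·ln p(x,y) over all 9 cells.
  cell (α,r): −0.01·ln0.01 = 0.0461
  cell (α,s): −0.08·ln0.08 = 0.2021
  cell (α,t): −0.23·ln0.23 = 0.3380
  cell (β,r): −0.05·ln0.05 = 0.1498
  cell (β,s): −0.07·ln0.07 = 0.1861
  cell (β,t): −0.04·ln0.04 = 0.1288
  cell (γ,r): −0.01·ln0.01 = 0.0461
  cell (γ,s): −0.02·ln0.02 = 0.0782
  cell (γ,t): −0.49·ln0.49 = 0.3495
Sum = 1.525 nats.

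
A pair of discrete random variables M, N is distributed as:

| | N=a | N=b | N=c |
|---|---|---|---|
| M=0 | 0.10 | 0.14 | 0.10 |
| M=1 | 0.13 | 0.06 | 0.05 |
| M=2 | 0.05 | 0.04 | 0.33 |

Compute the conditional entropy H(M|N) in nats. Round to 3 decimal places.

Chain rule: H(M|N) = H(M,N) − H(N).
Marginals: p(M) = (0.3400, 0.2400, 0.4200), p(N) = (0.2800, 0.2400, 0.4800).
H(M,N) = 1.9640 nats; H(N) = 1.0512 nats.
H(M|N) = 1.9640 − 1.0512 = 0.913 nats.

0.913 nats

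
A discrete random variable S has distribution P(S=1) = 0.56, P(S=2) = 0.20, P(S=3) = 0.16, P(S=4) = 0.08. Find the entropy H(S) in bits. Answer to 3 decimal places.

1.647 bits

H(S) = −Σ p·log₂ p.
  −(0.56)·log₂(0.56) = 0.4684
  −(0.20)·log₂(0.20) = 0.4644
  −(0.16)·log₂(0.16) = 0.4230
  −(0.08)·log₂(0.08) = 0.2915
Sum: 0.4684 + 0.4644 + 0.4230 + 0.2915 = 1.647 bits.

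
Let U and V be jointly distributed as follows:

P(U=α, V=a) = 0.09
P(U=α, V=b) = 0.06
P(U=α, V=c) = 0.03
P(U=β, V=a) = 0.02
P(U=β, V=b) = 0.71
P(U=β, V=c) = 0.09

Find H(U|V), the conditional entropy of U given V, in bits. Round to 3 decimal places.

Marginals: p(U) = (0.1800, 0.8200), p(V) = (0.1100, 0.7700, 0.1200).
H(U|V) = Σ p(V) · H(U|V=·).
  V=a: p=0.1100, H(U|V=a) = 0.6840
  V=b: p=0.7700, H(U|V=b) = 0.3948
  V=c: p=0.1200, H(U|V=c) = 0.8113
Weighted sum = 0.477 bits.

0.477 bits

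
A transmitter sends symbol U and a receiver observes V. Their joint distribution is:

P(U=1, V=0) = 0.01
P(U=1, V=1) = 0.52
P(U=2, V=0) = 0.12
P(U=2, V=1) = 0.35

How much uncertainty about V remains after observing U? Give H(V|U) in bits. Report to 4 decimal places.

Marginals: p(U) = (0.5300, 0.4700), p(V) = (0.1300, 0.8700).
H(V|U) = Σ p(U) · H(V|U=·).
  U=1: p=0.5300, H(V|U=1) = 0.1350
  U=2: p=0.4700, H(V|U=2) = 0.8196
Weighted sum = 0.4568 bits.

0.4568 bits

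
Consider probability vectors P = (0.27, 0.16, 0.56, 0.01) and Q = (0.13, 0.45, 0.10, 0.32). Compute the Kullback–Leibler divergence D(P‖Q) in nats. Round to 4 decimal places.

0.9620 nats

D(P‖Q) = Σ p·ln(p/q).
  0.27·ln(0.27/0.13) = 0.19734
  0.16·ln(0.16/0.45) = -0.16545
  0.56·ln(0.56/0.10) = 0.96475
  0.01·ln(0.01/0.32) = -0.03466
D(P‖Q) = 0.9620 nats.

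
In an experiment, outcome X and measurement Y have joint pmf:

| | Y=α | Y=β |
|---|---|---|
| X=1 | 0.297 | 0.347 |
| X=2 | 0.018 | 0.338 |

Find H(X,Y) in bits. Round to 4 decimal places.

H(X,Y) = −Σ p(x,y)·log₂ p(x,y) over all 4 cells.
  cell (1,α): −0.297·log₂0.297 = 0.52019
  cell (1,β): −0.347·log₂0.347 = 0.52987
  cell (2,α): −0.018·log₂0.018 = 0.10433
  cell (2,β): −0.338·log₂0.338 = 0.52894
Sum = 1.6833 bits.

1.6833 bits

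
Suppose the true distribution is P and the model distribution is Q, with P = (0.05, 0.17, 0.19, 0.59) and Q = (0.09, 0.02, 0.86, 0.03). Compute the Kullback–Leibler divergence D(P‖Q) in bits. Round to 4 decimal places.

D(P‖Q) = Σ p·log₂(p/q).
  0.05·log₂(0.05/0.09) = -0.04240
  0.17·log₂(0.17/0.02) = 0.52487
  0.19·log₂(0.19/0.86) = -0.41388
  0.59·log₂(0.59/0.03) = 2.53563
D(P‖Q) = 2.6042 bits.

2.6042 bits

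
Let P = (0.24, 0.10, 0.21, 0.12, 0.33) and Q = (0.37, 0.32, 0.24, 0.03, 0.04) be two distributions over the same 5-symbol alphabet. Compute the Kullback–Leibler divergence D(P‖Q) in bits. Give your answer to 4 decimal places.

0.8865 bits

D(P‖Q) = Σ p·log₂(p/q).
  0.24·log₂(0.24/0.37) = -0.14988
  0.10·log₂(0.10/0.32) = -0.16781
  0.21·log₂(0.21/0.24) = -0.04046
  0.12·log₂(0.12/0.03) = 0.24000
  0.33·log₂(0.33/0.04) = 1.00465
D(P‖Q) = 0.8865 bits.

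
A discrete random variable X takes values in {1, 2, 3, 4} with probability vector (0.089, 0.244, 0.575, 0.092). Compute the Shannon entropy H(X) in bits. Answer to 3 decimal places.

1.583 bits

H(X) = −Σ p·log₂ p.
  −(0.089)·log₂(0.089) = 0.3106
  −(0.244)·log₂(0.244) = 0.4966
  −(0.575)·log₂(0.575) = 0.4591
  −(0.092)·log₂(0.092) = 0.3167
Sum: 0.3106 + 0.4966 + 0.4591 + 0.3167 = 1.583 bits.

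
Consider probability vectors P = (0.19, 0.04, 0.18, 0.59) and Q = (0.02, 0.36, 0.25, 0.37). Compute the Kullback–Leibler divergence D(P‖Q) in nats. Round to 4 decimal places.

D(P‖Q) = Σ p·ln(p/q).
  0.19·ln(0.19/0.02) = 0.42775
  0.04·ln(0.04/0.36) = -0.08789
  0.18·ln(0.18/0.25) = -0.05913
  0.59·ln(0.59/0.37) = 0.27531
D(P‖Q) = 0.5560 nats.

0.5560 nats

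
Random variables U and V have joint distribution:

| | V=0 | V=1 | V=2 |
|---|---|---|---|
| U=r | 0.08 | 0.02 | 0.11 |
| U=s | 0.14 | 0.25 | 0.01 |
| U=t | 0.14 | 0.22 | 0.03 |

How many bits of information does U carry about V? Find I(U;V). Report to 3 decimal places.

0.229 bits

Marginals: p(U) = (0.2100, 0.4000, 0.3900), p(V) = (0.3600, 0.4900, 0.1500).
I(U;V) = Σ p(x,y)·log₂[p(x,y)/(p(x)p(y))].
  (r,0): 0.08·log₂(1.0582) = 0.0065
  (r,1): 0.02·log₂(0.1944) = -0.0473
  (r,2): 0.11·log₂(3.4921) = 0.1984
  (s,0): 0.14·log₂(0.9722) = -0.0057
  (s,1): 0.25·log₂(1.2755) = 0.0878
  (s,2): 0.01·log₂(0.1667) = -0.0258
  (t,0): 0.14·log₂(0.9972) = -0.0006
  (t,1): 0.22·log₂(1.1512) = 0.0447
  (t,2): 0.03·log₂(0.5128) = -0.0289
Sum = 0.229 bits.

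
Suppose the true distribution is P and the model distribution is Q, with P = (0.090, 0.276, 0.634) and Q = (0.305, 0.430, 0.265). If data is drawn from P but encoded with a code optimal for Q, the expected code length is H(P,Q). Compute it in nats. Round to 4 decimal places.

1.1818 nats

H(P,Q) = −Σ p·ln q.
  −0.090·ln(0.305) = 0.10687
  −0.276·ln(0.430) = 0.23294
  −0.634·ln(0.265) = 0.84197
H(P,Q) = 1.1818 nats.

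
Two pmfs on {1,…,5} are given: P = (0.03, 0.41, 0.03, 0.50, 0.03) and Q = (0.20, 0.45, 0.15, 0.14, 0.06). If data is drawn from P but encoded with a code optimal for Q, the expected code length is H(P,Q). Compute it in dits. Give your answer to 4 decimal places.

0.6515 dits

H(P,Q) = −Σ p·log₁₀ q.
  −0.03·log₁₀(0.20) = 0.02097
  −0.41·log₁₀(0.45) = 0.14218
  −0.03·log₁₀(0.15) = 0.02472
  −0.50·log₁₀(0.14) = 0.42694
  −0.03·log₁₀(0.06) = 0.03666
H(P,Q) = 0.6515 dits.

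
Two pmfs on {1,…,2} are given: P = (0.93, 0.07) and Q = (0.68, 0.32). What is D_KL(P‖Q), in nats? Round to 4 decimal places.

D(P‖Q) = Σ p·ln(p/q).
  0.93·ln(0.93/0.68) = 0.29118
  0.07·ln(0.07/0.32) = -0.10639
D(P‖Q) = 0.1848 nats.

0.1848 nats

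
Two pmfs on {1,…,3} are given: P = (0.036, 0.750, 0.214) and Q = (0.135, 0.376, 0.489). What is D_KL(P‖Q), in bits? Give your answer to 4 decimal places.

0.4233 bits

D(P‖Q) = Σ p·log₂(p/q).
  0.036·log₂(0.036/0.135) = -0.06865
  0.750·log₂(0.750/0.376) = 0.74712
  0.214·log₂(0.214/0.489) = -0.25514
D(P‖Q) = 0.4233 bits.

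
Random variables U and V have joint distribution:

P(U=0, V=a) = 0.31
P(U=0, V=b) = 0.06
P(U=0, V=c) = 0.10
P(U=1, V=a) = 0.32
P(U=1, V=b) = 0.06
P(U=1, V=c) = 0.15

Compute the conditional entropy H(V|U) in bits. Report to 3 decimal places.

1.282 bits

Marginals: p(U) = (0.4700, 0.5300), p(V) = (0.6300, 0.1200, 0.2500).
H(V|U) = Σ p(U) · H(V|U=·).
  U=0: p=0.4700, H(V|U=0) = 1.2501
  U=1: p=0.5300, H(V|U=1) = 1.3107
Weighted sum = 1.282 bits.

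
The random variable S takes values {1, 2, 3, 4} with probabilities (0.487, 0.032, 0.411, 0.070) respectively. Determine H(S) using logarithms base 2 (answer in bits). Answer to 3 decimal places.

H(S) = −Σ p·log₂ p.
  −(0.487)·log₂(0.487) = 0.5055
  −(0.032)·log₂(0.032) = 0.1589
  −(0.411)·log₂(0.411) = 0.5272
  −(0.070)·log₂(0.070) = 0.2686
Sum: 0.5055 + 0.1589 + 0.5272 + 0.2686 = 1.460 bits.

1.460 bits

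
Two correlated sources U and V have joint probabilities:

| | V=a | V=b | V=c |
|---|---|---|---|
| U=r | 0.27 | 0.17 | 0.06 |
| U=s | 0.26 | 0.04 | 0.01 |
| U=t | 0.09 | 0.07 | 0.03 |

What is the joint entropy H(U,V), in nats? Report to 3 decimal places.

1.857 nats

H(U,V) = −Σ p(x,y)·ln p(x,y) over all 9 cells.
  cell (r,a): −0.27·ln0.27 = 0.3535
  cell (r,b): −0.17·ln0.17 = 0.3012
  cell (r,c): −0.06·ln0.06 = 0.1688
  cell (s,a): −0.26·ln0.26 = 0.3502
  cell (s,b): −0.04·ln0.04 = 0.1288
  cell (s,c): −0.01·ln0.01 = 0.0461
  cell (t,a): −0.09·ln0.09 = 0.2167
  cell (t,b): −0.07·ln0.07 = 0.1861
  cell (t,c): −0.03·ln0.03 = 0.1052
Sum = 1.857 nats.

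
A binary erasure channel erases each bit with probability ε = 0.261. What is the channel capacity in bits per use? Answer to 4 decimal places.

0.7390 bits

Binary erasure channel: capacity C = 1 − ε.
C = 1 − 0.261 = 0.7390 bits per channel use.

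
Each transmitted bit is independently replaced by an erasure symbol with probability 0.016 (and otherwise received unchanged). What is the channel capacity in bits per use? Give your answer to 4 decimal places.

Binary erasure channel: capacity C = 1 − ε.
C = 1 − 0.016 = 0.9840 bits per channel use.

0.9840 bits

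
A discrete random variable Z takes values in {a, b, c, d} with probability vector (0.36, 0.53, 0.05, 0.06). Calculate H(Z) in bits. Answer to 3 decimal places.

H(Z) = −Σ p·log₂ p.
  −(0.36)·log₂(0.36) = 0.5306
  −(0.53)·log₂(0.53) = 0.4854
  −(0.05)·log₂(0.05) = 0.2161
  −(0.06)·log₂(0.06) = 0.2435
Sum: 0.5306 + 0.4854 + 0.2161 + 0.2435 = 1.476 bits.

1.476 bits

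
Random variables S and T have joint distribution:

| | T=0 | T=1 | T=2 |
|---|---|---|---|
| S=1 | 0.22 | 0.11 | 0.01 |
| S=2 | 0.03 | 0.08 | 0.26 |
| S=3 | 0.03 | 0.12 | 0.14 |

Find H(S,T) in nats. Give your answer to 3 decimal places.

H(S,T) = −Σ p(x,y)·ln p(x,y) over all 9 cells.
  cell (1,0): −0.22·ln0.22 = 0.3331
  cell (1,1): −0.11·ln0.11 = 0.2428
  cell (1,2): −0.01·ln0.01 = 0.0461
  cell (2,0): −0.03·ln0.03 = 0.1052
  cell (2,1): −0.08·ln0.08 = 0.2021
  cell (2,2): −0.26·ln0.26 = 0.3502
  cell (3,0): −0.03·ln0.03 = 0.1052
  cell (3,1): −0.12·ln0.12 = 0.2544
  cell (3,2): −0.14·ln0.14 = 0.2753
Sum = 1.914 nats.

1.914 nats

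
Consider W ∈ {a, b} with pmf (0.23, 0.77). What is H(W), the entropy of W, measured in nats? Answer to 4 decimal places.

0.5393 nats

H(W) = −Σ p·ln p.
  −(0.23)·ln(0.23) = 0.33803
  −(0.77)·ln(0.77) = 0.20125
Sum: 0.33803 + 0.20125 = 0.5393 nats.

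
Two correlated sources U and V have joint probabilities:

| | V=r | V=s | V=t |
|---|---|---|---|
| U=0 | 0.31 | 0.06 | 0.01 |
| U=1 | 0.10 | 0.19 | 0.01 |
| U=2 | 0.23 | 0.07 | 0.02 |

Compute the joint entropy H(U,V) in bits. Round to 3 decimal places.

H(U,V) = −Σ p(x,y)·log₂ p(x,y) over all 9 cells.
  cell (0,r): −0.31·log₂0.31 = 0.5238
  cell (0,s): −0.06·log₂0.06 = 0.2435
  cell (0,t): −0.01·log₂0.01 = 0.0664
  cell (1,r): −0.10·log₂0.10 = 0.3322
  cell (1,s): −0.19·log₂0.19 = 0.4552
  cell (1,t): −0.01·log₂0.01 = 0.0664
  cell (2,r): −0.23·log₂0.23 = 0.4877
  cell (2,s): −0.07·log₂0.07 = 0.2686
  cell (2,t): −0.02·log₂0.02 = 0.1129
Sum = 2.557 bits.

2.557 bits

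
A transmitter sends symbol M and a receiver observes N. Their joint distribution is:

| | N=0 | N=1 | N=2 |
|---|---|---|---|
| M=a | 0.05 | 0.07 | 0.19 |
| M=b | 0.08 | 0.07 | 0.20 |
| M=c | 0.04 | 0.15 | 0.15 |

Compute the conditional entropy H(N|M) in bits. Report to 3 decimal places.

Marginals: p(M) = (0.3100, 0.3500, 0.3400), p(N) = (0.1700, 0.2900, 0.5400).
H(N|M) = Σ p(M) · H(N|M=·).
  M=a: p=0.3100, H(N|M=a) = 1.3422
  M=b: p=0.3500, H(N|M=b) = 1.4124
  M=c: p=0.3400, H(N|M=c) = 1.4049
Weighted sum = 1.388 bits.

1.388 bits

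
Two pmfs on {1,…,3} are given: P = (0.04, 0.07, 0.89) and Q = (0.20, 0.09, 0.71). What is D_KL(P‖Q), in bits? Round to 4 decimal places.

0.1719 bits

D(P‖Q) = Σ p·log₂(p/q).
  0.04·log₂(0.04/0.20) = -0.09288
  0.07·log₂(0.07/0.09) = -0.02538
  0.89·log₂(0.89/0.71) = 0.29013
D(P‖Q) = 0.1719 bits.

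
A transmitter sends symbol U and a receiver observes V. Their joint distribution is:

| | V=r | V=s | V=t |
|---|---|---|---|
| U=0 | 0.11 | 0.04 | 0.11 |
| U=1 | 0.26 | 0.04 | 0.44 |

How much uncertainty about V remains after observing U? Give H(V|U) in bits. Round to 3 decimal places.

1.272 bits

Chain rule: H(V|U) = H(U,V) − H(U).
Marginals: p(U) = (0.2600, 0.7400), p(V) = (0.3700, 0.0800, 0.5500).
H(U,V) = 2.0985 bits; H(U) = 0.8267 bits.
H(V|U) = 2.0985 − 0.8267 = 1.272 bits.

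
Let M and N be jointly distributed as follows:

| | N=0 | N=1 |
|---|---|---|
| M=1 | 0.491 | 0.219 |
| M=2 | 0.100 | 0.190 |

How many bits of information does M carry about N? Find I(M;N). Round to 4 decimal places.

Marginals: p(M) = (0.7100, 0.2900), p(N) = (0.5910, 0.4090).
I(M;N) = Σ p(x,y)·log₂[p(x,y)/(p(x)p(y))].
  (1,0): 0.491·log₂(1.1701) = 0.11130
  (1,1): 0.219·log₂(0.7542) = -0.08915
  (2,0): 0.100·log₂(0.5835) = -0.07773
  (2,1): 0.190·log₂(1.6019) = 0.12916
Sum = 0.0736 bits.

0.0736 bits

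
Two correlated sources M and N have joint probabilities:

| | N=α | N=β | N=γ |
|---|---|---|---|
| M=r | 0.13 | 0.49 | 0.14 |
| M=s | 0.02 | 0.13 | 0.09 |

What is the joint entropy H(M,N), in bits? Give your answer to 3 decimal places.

2.092 bits

H(M,N) = −Σ p(x,y)·log₂ p(x,y) over all 6 cells.
  cell (r,α): −0.13·log₂0.13 = 0.3826
  cell (r,β): −0.49·log₂0.49 = 0.5043
  cell (r,γ): −0.14·log₂0.14 = 0.3971
  cell (s,α): −0.02·log₂0.02 = 0.1129
  cell (s,β): −0.13·log₂0.13 = 0.3826
  cell (s,γ): −0.09·log₂0.09 = 0.3127
Sum = 2.092 bits.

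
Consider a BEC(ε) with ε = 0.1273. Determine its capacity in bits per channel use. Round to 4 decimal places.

0.8727 bits

Binary erasure channel: capacity C = 1 − ε.
C = 1 − 0.1273 = 0.8727 bits per channel use.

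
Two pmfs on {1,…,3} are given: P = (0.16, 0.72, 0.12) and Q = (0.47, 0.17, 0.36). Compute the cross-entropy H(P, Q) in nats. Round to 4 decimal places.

1.5192 nats

H(P,Q) = −Σ p·ln q.
  −0.16·ln(0.47) = 0.12080
  −0.72·ln(0.17) = 1.27581
  −0.12·ln(0.36) = 0.12260
H(P,Q) = 1.5192 nats.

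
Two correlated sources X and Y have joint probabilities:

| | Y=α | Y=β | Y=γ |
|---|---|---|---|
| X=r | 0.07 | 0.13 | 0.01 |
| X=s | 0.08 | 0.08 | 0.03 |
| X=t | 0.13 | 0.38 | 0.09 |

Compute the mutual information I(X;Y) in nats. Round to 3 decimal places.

Marginals: p(X) = (0.2100, 0.1900, 0.6000), p(Y) = (0.2800, 0.5900, 0.1300).
I(X;Y) = Σ p(x,y)·ln[p(x,y)/(p(x)p(y))].
  (r,α): 0.07·ln(1.1905) = 0.0122
  (r,β): 0.13·ln(1.0492) = 0.0062
  (r,γ): 0.01·ln(0.3663) = -0.0100
  (s,α): 0.08·ln(1.5038) = 0.0326
  (s,β): 0.08·ln(0.7136) = -0.0270
  (s,γ): 0.03·ln(1.2146) = 0.0058
  (t,α): 0.13·ln(0.7738) = -0.0333
  (t,β): 0.38·ln(1.0734) = 0.0269
  (t,γ): 0.09·ln(1.1538) = 0.0129
Sum = 0.026 nats.

0.026 nats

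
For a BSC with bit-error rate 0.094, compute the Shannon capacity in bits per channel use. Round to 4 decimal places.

0.5503 bits

Binary symmetric channel: C = 1 − h₂(ε) where h₂ is the binary entropy function.
h₂(0.094) = −0.094·log₂0.094 − 0.906·log₂0.906 = 0.4497.
C = 1 − 0.4497 = 0.5503 bits per channel use.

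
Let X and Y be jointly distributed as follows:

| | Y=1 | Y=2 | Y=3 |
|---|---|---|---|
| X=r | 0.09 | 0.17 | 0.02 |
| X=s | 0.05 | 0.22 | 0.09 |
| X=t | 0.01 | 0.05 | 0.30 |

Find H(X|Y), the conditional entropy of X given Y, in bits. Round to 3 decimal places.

Chain rule: H(X|Y) = H(X,Y) − H(Y).
Marginals: p(X) = (0.2800, 0.3600, 0.3600), p(Y) = (0.1500, 0.4400, 0.4100).
H(X,Y) = 2.6731 bits; H(Y) = 1.4591 bits.
H(X|Y) = 2.6731 − 1.4591 = 1.214 bits.

1.214 bits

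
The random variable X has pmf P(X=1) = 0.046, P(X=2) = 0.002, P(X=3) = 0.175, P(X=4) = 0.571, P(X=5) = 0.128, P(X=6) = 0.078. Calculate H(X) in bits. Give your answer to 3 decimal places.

H(X) = −Σ p·log₂ p.
  −(0.046)·log₂(0.046) = 0.2043
  −(0.002)·log₂(0.002) = 0.0179
  −(0.175)·log₂(0.175) = 0.4401
  −(0.571)·log₂(0.571) = 0.4616
  −(0.128)·log₂(0.128) = 0.3796
  −(0.078)·log₂(0.078) = 0.2871
Sum: 0.2043 + 0.0179 + 0.4401 + 0.4616 + 0.3796 + 0.2871 = 1.791 bits.

1.791 bits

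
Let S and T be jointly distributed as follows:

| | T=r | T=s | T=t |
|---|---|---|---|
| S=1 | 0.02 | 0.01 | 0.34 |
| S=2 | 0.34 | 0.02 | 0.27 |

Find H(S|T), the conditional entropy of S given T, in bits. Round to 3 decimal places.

Chain rule: H(S|T) = H(S,T) − H(T).
Marginals: p(S) = (0.3700, 0.6300), p(T) = (0.3600, 0.0300, 0.6100).
H(S,T) = 1.8606 bits; H(T) = 1.1174 bits.
H(S|T) = 1.8606 − 1.1174 = 0.743 bits.

0.743 bits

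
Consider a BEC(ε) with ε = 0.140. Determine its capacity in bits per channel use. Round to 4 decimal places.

Binary erasure channel: capacity C = 1 − ε.
C = 1 − 0.140 = 0.8600 bits per channel use.

0.8600 bits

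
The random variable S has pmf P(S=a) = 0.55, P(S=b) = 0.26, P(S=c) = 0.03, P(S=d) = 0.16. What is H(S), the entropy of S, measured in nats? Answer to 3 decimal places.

H(S) = −Σ p·ln p.
  −(0.55)·ln(0.55) = 0.3288
  −(0.26)·ln(0.26) = 0.3502
  −(0.03)·ln(0.03) = 0.1052
  −(0.16)·ln(0.16) = 0.2932
Sum: 0.3288 + 0.3502 + 0.1052 + 0.2932 = 1.077 nats.

1.077 nats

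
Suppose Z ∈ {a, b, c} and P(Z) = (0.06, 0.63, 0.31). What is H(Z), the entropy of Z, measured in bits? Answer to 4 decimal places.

1.1873 bits

H(Z) = −Σ p·log₂ p.
  −(0.06)·log₂(0.06) = 0.24353
  −(0.63)·log₂(0.63) = 0.41994
  −(0.31)·log₂(0.31) = 0.52379
Sum: 0.24353 + 0.41994 + 0.52379 = 1.1873 bits.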